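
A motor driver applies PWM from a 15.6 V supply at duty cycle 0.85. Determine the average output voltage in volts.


V_avg = V_supply * D = 15.6*0.85 = 13.2600

13.2600 V


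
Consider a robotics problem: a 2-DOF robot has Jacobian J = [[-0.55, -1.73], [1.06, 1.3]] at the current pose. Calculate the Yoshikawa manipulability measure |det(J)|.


det(J) = -0.55*1.3 - (-1.73)*(1.06) = 1.1188
|det(J)| = 1.1188

1.1188


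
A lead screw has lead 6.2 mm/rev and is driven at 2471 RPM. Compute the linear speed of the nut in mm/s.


v = lead * (RPM/60) = 6.2*2471/60 = 255.3367

255.3367 mm/s


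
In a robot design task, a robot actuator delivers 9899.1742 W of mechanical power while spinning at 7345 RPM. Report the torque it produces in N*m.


omega = 7345 * 2*pi/60 = 769.166601 rad/s
tau = P / omega = 9899.1742 / 769.166601 = 12.8700

12.8700 N*m


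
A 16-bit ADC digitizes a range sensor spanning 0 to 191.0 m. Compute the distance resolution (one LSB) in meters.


res = range / 2^n = 191.0/2^16 = 191.0/65536 = 0.0029

0.0029 m


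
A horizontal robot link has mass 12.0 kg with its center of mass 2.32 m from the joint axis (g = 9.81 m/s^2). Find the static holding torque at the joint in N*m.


tau = m*g*L = 12.0 * 9.81 * 2.32 = 273.1104

273.1104 N*m


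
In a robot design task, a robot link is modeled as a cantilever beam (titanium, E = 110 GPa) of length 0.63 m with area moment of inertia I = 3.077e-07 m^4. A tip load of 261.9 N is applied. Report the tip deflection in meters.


delta = F*L^3/(3*E*I) = 261.9*0.63^3/(3*1.100e+11*3.077e-07)
      = 65.4873093/101541 = 6.4493e-04

6.4493e-04 m


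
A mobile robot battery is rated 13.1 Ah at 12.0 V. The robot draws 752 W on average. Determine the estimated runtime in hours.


E = 13.1*12.0 = 157.2000 Wh
t = E/P = 157.2000/752 = 0.2090

0.2090 hours


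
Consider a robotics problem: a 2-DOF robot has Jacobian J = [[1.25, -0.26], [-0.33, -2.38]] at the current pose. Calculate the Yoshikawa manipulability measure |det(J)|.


det(J) = 1.25*-2.38 - (-0.26)*(-0.33) = -3.0608
|det(J)| = 3.0608

3.0608


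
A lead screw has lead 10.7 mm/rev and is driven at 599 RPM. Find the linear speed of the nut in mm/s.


v = lead * (RPM/60) = 10.7*599/60 = 106.8217

106.8217 mm/s


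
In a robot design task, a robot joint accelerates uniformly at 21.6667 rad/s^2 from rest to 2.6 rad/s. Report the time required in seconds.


t = delta_omega / alpha = 2.6 / 21.6667 = 0.1200

0.1200 s


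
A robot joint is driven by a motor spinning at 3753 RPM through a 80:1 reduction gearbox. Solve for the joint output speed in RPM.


omega_joint = omega_motor / N = 3753 / 80 = 46.9125

46.9125 RPM


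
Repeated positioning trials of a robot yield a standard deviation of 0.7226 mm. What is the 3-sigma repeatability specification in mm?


repeatability = 3*sigma = 3*0.7226 = 2.1678

2.1678 mm


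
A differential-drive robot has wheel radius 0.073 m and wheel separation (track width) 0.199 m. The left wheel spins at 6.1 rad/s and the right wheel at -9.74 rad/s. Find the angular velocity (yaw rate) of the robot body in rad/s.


omega = r*(wR - wL)/L = 0.073*(-9.74 - (6.1))/0.199 = -5.8107

-5.8107 rad/s


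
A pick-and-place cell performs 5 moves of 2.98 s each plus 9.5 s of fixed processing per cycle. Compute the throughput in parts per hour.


T_cycle = 5*2.98 + 9.5 = 24.4000 s
rate = 3600/T = 147.5410

147.5410 parts/hour


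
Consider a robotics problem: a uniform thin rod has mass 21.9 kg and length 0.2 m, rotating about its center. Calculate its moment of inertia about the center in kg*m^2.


I = (1/12)*m*L^2 = (1/12)*21.9*0.2^2 = 0.0730

0.0730 kg*m^2


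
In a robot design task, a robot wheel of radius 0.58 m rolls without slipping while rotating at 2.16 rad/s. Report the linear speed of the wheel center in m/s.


v = omega * r = 2.16 * 0.58 = 1.2528

1.2528 m/s


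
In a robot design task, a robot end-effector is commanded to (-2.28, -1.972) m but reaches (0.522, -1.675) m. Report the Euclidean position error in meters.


dx = 0.522 - (-2.28) = 2.8020, dy = -1.675 - (-1.972) = 0.2970
err = sqrt(7.851204 + 0.088209) = 2.8177

2.8177 m


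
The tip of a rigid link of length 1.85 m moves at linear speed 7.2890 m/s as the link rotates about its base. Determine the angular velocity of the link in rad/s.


omega = v / L = 7.2890 / 1.85 = 3.9400

3.9400 rad/s


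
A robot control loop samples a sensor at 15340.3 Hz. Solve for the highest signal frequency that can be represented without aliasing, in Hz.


f_max = f_s/2 = 15340.3/2 = 7670.1500

7670.1500 Hz


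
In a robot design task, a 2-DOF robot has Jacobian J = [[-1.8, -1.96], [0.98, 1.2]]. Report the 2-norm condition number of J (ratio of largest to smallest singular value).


JJ^T eigenvalues: trace(JJ^T) = 9.4820, det(JJ^T) = det(J)^2 = 0.05721664
s_max^2 = (9.4820 + sqrt(89.67945744))/2 = 9.47596192
s_min^2 = (9.4820 - sqrt(89.67945744))/2 = 0.00603808
kappa = s_max/s_min = sqrt(9.47596192/0.00603808) = 39.6152

39.6152


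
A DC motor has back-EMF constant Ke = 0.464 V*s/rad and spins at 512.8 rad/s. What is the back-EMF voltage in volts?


V_emf = Ke * omega = 0.464*512.8 = 237.9392

237.9392 V


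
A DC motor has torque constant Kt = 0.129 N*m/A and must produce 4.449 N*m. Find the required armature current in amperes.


I = tau / Kt = 4.449/0.129 = 34.4884

34.4884 A


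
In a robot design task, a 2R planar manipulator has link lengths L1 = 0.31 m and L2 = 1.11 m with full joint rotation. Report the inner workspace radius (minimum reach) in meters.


r_min = |L1 - L2| = |0.31 - 1.11| = 0.8000

0.8000 m


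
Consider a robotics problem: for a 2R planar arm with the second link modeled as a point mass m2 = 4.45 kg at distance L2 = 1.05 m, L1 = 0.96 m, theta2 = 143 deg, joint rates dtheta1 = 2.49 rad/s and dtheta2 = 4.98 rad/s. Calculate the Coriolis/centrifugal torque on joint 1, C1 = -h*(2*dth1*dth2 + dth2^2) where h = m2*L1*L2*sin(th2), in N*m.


h = m2*L1*L2*sin(th2) = 4.45*0.96*1.05*sin(143 deg) = 2.699501
C1 = -h*(2*2.49*4.98 + 4.98^2) = -2.699501*49.6008 = -133.8974

-133.8974 N*m


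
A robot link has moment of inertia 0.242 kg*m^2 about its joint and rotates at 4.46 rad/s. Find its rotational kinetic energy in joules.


KE = (1/2)*I*omega^2 = 0.5*0.242*4.46^2 = 2.4069

2.4069 J


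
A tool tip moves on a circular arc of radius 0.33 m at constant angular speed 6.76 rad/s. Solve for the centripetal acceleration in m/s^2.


a_c = omega^2 * r = 6.76^2 * 0.33 = 15.0802

15.0802 m/s^2


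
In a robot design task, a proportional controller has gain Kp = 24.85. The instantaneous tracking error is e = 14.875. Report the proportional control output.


u_P = Kp * e = 24.85 * 14.875 = 369.6438

369.6438


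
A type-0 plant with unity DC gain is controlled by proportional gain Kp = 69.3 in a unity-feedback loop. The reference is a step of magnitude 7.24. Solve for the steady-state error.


e_ss = R/(1 + Kp) = 7.24/(1 + 69.3) = 7.24/70.3000 = 0.1030

0.1030


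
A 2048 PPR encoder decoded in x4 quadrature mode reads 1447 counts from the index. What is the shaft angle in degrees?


angle = counts * 360 / (PPR*4) = 1447 * 360 / 8192 = 63.5889

63.5889 degrees


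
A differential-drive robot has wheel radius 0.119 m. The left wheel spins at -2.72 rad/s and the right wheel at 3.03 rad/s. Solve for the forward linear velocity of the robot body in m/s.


v = r*(wR + wL)/2 = 0.119*(3.03 + -2.72)/2 = 0.0184

0.0184 m/s


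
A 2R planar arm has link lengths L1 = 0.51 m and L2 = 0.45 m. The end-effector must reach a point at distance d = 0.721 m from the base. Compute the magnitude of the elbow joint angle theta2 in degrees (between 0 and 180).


cos(th2) = (d^2 - L1^2 - L2^2)/(2*L1*L2) = (0.721^2 - 0.51^2 - 0.45^2)/(2*0.51*0.45) = 0.12470806
th2 = acos(0.12470806) = 82.8361 deg

82.8361 degrees


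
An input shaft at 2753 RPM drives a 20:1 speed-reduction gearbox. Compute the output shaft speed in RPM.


omega_out = omega_in / N = 2753 / 20 = 137.6500

137.6500 RPM


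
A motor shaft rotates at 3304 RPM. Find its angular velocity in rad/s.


omega = 3304 * 2*pi/60 = 345.9941

345.9941 rad/s


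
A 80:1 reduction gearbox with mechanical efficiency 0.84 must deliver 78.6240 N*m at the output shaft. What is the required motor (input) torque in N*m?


tau_in = tau_out / (N * eta) = 78.6240 / (80 * 0.84) = 1.1700

1.1700 N*m


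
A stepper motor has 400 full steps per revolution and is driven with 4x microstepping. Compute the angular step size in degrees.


step = 360/(400*4) = 360/1600 = 0.2250

0.2250 degrees


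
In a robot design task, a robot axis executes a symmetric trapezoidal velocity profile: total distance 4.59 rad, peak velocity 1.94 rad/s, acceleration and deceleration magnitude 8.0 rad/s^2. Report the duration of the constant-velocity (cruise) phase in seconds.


t_acc = v/a = 0.242500 s, d_acc = v^2/(2a) = 0.235225 rad each
d_cruise = 4.59 - 2*0.235225 = 4.119550 rad
t_cruise = d_cruise/v = 4.119550/1.94 = 2.1235

2.1235 s


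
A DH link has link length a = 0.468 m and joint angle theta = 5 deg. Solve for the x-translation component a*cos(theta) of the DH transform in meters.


a*cos(theta) = 0.468*cos(5 deg) = 0.4662

0.4662 m


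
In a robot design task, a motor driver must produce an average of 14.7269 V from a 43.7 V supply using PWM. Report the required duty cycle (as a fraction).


D = V_avg/V_supply = 14.7269/43.7 = 0.3370

0.3370


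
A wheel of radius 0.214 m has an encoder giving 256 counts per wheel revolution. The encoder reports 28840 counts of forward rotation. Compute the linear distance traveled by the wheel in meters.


revs = 28840/256 = 112.656250
d = revs * 2*pi*r = 112.656250 * 2*pi*0.214 = 151.4778

151.4778 m


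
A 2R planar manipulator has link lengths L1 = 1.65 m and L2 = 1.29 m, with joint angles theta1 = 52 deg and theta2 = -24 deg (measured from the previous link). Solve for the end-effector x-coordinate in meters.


x = L1*cos(th1) + L2*cos(th1+th2) = 1.65*cos(52 deg) + 1.29*cos(28 deg) = 2.1548

2.1548 m


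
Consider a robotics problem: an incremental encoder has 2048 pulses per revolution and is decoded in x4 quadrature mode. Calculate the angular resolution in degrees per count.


resolution = 360 / (PPR * 4) = 360 / 8192 = 0.0439

0.0439 degrees


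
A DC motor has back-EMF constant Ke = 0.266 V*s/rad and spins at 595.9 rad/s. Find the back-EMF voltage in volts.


V_emf = Ke * omega = 0.266*595.9 = 158.5094

158.5094 V


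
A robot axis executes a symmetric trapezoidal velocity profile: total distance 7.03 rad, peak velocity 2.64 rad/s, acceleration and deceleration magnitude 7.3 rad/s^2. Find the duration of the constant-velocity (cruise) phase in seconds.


t_acc = v/a = 0.361644 s, d_acc = v^2/(2a) = 0.477370 rad each
d_cruise = 7.03 - 2*0.477370 = 6.075260 rad
t_cruise = d_cruise/v = 6.075260/2.64 = 2.3012

2.3012 s


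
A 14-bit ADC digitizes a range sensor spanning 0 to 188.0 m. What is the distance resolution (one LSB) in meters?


res = range / 2^n = 188.0/2^14 = 188.0/16384 = 0.0115

0.0115 m


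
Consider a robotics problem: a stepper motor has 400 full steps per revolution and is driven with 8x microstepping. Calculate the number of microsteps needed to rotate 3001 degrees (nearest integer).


step_size = 360/(400*8) = 360/3200 = 0.112500 deg
n = 3001/(360/3200) = 3001*3200/360 = 26675.5556 -> 26676

26676 steps


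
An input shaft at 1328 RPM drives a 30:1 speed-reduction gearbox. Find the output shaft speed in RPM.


omega_out = omega_in / N = 1328 / 30 = 44.2667

44.2667 RPM


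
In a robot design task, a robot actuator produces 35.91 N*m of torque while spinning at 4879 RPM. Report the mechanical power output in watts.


omega = 4879 * 2*pi/60 = 510.927685 rad/s
P = tau * omega = 35.91 * 510.927685 = 18347.4132

18347.4132 W


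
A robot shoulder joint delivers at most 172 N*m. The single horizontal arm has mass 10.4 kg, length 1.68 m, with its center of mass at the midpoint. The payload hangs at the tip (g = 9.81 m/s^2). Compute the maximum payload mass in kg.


tau_arm = m_arm*g*(L/2) = 10.4*9.81*1.68/2 = 85.7002 N*m
tau_payload = tau_max - tau_arm = 172 - 85.7002 = 86.2998
m_payload = tau_payload / (g*L) = 86.2998 / (9.81*1.68) = 5.2364

5.2364 kg


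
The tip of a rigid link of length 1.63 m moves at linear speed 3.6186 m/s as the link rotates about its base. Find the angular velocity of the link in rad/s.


omega = v / L = 3.6186 / 1.63 = 2.2200

2.2200 rad/s


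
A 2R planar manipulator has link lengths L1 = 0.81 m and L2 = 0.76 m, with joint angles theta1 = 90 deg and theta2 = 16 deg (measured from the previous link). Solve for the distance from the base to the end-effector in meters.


x = L1*cos(th1) + L2*cos(th1+th2) = -0.209484
y = L1*sin(th1) + L2*sin(th1+th2) = 1.540559
d = sqrt(x^2 + y^2) = sqrt(0.043884 + 2.373322) = 1.5547

1.5547 m


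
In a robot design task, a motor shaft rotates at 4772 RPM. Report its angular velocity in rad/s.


omega = 4772 * 2*pi/60 = 499.7227

499.7227 rad/s


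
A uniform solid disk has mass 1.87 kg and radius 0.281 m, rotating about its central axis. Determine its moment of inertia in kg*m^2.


I = (1/2)*m*R^2 = 0.5*1.87*0.281^2 = 0.0738

0.0738 kg*m^2


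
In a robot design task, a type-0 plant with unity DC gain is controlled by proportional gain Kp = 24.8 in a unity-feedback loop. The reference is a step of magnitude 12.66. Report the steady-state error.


e_ss = R/(1 + Kp) = 12.66/(1 + 24.8) = 12.66/25.8000 = 0.4907

0.4907


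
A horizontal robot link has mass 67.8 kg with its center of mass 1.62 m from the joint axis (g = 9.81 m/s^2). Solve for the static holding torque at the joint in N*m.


tau = m*g*L = 67.8 * 9.81 * 1.62 = 1077.4912

1077.4912 N*m


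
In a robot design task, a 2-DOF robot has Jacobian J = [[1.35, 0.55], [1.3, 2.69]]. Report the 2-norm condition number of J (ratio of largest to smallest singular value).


JJ^T eigenvalues: trace(JJ^T) = 11.0511, det(JJ^T) = det(J)^2 = 8.50597225
s_max^2 = (11.0511 + sqrt(88.10292221))/2 = 10.21870784
s_min^2 = (11.0511 - sqrt(88.10292221))/2 = 0.83239216
kappa = s_max/s_min = sqrt(10.21870784/0.83239216) = 3.5038

3.5038


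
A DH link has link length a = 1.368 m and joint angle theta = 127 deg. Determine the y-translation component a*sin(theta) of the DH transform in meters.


a*sin(theta) = 1.368*sin(127 deg) = 1.0925

1.0925 m


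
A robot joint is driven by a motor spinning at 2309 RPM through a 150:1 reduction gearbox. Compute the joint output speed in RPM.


omega_joint = omega_motor / N = 2309 / 150 = 15.3933

15.3933 RPM


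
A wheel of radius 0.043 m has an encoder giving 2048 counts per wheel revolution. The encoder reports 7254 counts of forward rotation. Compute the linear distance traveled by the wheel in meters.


revs = 7254/2048 = 3.541992
d = revs * 2*pi*r = 3.541992 * 2*pi*0.043 = 0.9570

0.9570 m


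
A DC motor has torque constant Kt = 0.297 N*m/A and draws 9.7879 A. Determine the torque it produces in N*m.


tau = Kt * I = 0.297*9.7879 = 2.9070

2.9070 N*m


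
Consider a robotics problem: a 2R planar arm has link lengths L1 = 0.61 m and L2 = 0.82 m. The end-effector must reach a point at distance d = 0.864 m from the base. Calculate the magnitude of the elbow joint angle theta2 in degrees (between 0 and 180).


cos(th2) = (d^2 - L1^2 - L2^2)/(2*L1*L2) = (0.864^2 - 0.61^2 - 0.82^2)/(2*0.61*0.82) = -0.29788485
th2 = acos(-0.29788485) = 107.3306 deg

107.3306 degrees


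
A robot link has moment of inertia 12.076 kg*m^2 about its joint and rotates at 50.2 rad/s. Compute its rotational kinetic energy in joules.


KE = (1/2)*I*omega^2 = 0.5*12.076*50.2^2 = 15216.0015

15216.0015 J


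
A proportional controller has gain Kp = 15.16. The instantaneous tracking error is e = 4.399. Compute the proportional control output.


u_P = Kp * e = 15.16 * 4.399 = 66.6888

66.6888


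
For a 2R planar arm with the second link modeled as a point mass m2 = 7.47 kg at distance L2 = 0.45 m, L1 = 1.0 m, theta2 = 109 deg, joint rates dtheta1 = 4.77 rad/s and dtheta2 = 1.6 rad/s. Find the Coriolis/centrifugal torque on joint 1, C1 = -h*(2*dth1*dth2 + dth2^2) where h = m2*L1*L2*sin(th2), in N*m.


h = m2*L1*L2*sin(th2) = 7.47*1.0*0.45*sin(109 deg) = 3.178361
C1 = -h*(2*4.77*1.6 + 1.6^2) = -3.178361*17.8240 = -56.6511

-56.6511 N*m


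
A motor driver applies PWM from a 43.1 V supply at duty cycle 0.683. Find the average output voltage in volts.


V_avg = V_supply * D = 43.1*0.683 = 29.4373

29.4373 V


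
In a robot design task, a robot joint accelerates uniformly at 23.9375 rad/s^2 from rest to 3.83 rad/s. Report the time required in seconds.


t = delta_omega / alpha = 3.83 / 23.9375 = 0.1600

0.1600 s


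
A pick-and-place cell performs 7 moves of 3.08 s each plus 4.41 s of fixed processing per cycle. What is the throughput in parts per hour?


T_cycle = 7*3.08 + 4.41 = 25.9700 s
rate = 3600/T = 138.6215

138.6215 parts/hour


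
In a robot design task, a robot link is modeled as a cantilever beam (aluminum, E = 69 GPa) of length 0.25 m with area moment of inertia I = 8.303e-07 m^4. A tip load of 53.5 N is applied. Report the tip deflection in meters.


delta = F*L^3/(3*E*I) = 53.5*0.25^3/(3*6.900e+10*8.303e-07)
      = 0.8359375/171872.1 = 4.8637e-06

4.8637e-06 m


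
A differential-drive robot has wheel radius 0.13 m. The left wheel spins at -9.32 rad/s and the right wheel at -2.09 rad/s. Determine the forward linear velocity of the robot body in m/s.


v = r*(wR + wL)/2 = 0.13*(-2.09 + -9.32)/2 = -0.7417

-0.7417 m/s


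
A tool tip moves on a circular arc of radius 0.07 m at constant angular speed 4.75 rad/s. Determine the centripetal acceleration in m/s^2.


a_c = omega^2 * r = 4.75^2 * 0.07 = 1.5794

1.5794 m/s^2


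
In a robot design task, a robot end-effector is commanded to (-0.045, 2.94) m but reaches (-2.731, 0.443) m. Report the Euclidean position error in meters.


dx = -2.731 - (-0.045) = -2.6860, dy = 0.443 - (2.94) = -2.4970
err = sqrt(7.214596 + 6.235009) = 3.6674

3.6674 m


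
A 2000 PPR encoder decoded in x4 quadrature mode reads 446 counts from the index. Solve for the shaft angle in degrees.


angle = counts * 360 / (PPR*4) = 446 * 360 / 8000 = 20.0700

20.0700 degrees


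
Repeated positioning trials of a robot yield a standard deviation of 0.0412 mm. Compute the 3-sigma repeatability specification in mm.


repeatability = 3*sigma = 3*0.0412 = 0.1236

0.1236 mm


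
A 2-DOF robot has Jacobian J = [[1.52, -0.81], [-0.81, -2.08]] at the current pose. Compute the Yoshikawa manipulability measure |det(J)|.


det(J) = 1.52*-2.08 - (-0.81)*(-0.81) = -3.8177
|det(J)| = 3.8177

3.8177


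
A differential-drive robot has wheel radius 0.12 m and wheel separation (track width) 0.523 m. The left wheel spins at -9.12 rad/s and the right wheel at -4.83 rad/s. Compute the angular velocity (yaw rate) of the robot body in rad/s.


omega = r*(wR - wL)/L = 0.12*(-4.83 - (-9.12))/0.523 = 0.9843

0.9843 rad/s


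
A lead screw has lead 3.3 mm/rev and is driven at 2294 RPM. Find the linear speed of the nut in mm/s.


v = lead * (RPM/60) = 3.3*2294/60 = 126.1700

126.1700 mm/s


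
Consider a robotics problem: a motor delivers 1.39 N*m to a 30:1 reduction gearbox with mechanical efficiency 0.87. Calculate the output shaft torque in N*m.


tau_out = tau_in * N * eta = 1.39 * 30 * 0.87 = 36.2790

36.2790 N*m


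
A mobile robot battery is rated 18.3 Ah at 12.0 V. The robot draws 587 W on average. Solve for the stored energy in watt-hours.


E = capacity * V = 18.3*12.0 = 219.6000

219.6000 Wh


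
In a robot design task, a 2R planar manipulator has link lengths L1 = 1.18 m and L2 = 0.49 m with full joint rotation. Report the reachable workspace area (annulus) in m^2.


r_max = L1 + L2 = 1.6700, r_min = |L1 - L2| = 0.6900
A = pi*(r_max^2 - r_min^2) = pi*(2.7889 - 0.4761) = 7.2659

7.2659 m^2


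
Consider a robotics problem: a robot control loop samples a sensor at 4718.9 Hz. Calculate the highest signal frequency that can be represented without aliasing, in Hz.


f_max = f_s/2 = 4718.9/2 = 2359.4500

2359.4500 Hz


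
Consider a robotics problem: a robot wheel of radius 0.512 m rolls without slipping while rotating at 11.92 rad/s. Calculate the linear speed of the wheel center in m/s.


v = omega * r = 11.92 * 0.512 = 6.1030

6.1030 m/s


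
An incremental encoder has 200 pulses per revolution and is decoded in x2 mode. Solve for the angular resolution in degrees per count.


resolution = 360 / (PPR * 2) = 360 / 400 = 0.9000

0.9000 degrees


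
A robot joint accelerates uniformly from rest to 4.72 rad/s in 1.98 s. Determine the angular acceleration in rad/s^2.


alpha = delta_omega / t = 4.72 / 1.98 = 2.3838

2.3838 rad/s^2


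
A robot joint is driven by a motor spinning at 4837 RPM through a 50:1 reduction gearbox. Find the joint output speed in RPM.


omega_joint = omega_motor / N = 4837 / 50 = 96.7400

96.7400 RPM


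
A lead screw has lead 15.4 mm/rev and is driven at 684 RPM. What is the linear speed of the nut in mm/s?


v = lead * (RPM/60) = 15.4*684/60 = 175.5600

175.5600 mm/s


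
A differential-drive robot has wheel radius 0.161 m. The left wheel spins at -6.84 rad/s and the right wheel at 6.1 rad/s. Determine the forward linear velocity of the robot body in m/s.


v = r*(wR + wL)/2 = 0.161*(6.1 + -6.84)/2 = -0.0596

-0.0596 m/s


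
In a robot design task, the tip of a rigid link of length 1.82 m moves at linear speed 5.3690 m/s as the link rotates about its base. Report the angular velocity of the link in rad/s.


omega = v / L = 5.3690 / 1.82 = 2.9500

2.9500 rad/s


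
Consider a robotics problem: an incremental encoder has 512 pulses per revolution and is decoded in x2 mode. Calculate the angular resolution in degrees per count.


resolution = 360 / (PPR * 2) = 360 / 1024 = 0.3516

0.3516 degrees


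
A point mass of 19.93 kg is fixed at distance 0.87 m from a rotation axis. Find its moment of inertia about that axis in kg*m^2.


I = m*r^2 = 19.93*0.87^2 = 15.0850

15.0850 kg*m^2


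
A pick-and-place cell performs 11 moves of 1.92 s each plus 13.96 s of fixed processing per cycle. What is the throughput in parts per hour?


T_cycle = 11*1.92 + 13.96 = 35.0800 s
rate = 3600/T = 102.6226

102.6226 parts/hour


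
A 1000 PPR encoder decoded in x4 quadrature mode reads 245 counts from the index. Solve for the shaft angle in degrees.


angle = counts * 360 / (PPR*4) = 245 * 360 / 4000 = 22.0500

22.0500 degrees


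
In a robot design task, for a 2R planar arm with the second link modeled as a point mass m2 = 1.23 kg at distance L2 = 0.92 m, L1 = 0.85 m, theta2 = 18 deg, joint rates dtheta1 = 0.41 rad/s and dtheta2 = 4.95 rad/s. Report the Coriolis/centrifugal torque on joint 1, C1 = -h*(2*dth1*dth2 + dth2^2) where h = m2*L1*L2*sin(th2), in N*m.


h = m2*L1*L2*sin(th2) = 1.23*0.85*0.92*sin(18 deg) = 0.297231
C1 = -h*(2*0.41*4.95 + 4.95^2) = -0.297231*28.5615 = -8.4894

-8.4894 N*m


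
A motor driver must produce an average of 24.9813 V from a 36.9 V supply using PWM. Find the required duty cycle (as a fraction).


D = V_avg/V_supply = 24.9813/36.9 = 0.6770

0.6770


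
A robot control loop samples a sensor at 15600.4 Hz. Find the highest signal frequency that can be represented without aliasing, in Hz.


f_max = f_s/2 = 15600.4/2 = 7800.2000

7800.2000 Hz


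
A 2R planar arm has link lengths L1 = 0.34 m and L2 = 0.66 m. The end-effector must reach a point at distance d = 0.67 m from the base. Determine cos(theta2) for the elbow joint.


cos(th2) = (d^2 - L1^2 - L2^2)/(2*L1*L2) = (0.67^2 - 0.34^2 - 0.66^2)/(2*0.34*0.66) = -0.2279

-0.2279


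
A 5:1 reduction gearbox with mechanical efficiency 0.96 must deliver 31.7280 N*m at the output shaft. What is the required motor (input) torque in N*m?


tau_in = tau_out / (N * eta) = 31.7280 / (5 * 0.96) = 6.6100

6.6100 N*m


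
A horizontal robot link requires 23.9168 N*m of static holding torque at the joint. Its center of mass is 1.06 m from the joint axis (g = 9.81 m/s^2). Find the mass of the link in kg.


m = tau / (g*L) = 23.9168 / (9.81 * 1.06) = 2.3000

2.3000 kg


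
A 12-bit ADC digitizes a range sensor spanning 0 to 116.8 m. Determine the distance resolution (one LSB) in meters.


res = range / 2^n = 116.8/2^12 = 116.8/4096 = 0.0285

0.0285 m


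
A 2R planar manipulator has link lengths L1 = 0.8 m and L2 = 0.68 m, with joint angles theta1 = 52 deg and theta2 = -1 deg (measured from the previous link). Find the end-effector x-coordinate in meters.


x = L1*cos(th1) + L2*cos(th1+th2) = 0.8*cos(52 deg) + 0.68*cos(51 deg) = 0.9205

0.9205 m


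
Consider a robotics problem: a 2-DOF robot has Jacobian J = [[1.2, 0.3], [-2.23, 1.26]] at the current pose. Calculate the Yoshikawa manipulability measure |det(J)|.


det(J) = 1.2*1.26 - (0.3)*(-2.23) = 2.1810
|det(J)| = 2.1810

2.1810


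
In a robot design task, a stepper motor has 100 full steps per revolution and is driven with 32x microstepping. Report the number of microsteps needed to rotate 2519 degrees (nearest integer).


step_size = 360/(100*32) = 360/3200 = 0.112500 deg
n = 2519/(360/3200) = 2519*3200/360 = 22391.1111 -> 22391

22391 steps


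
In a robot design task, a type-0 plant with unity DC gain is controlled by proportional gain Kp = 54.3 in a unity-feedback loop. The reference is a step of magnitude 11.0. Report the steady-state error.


e_ss = R/(1 + Kp) = 11.0/(1 + 54.3) = 11.0/55.3000 = 0.1989

0.1989


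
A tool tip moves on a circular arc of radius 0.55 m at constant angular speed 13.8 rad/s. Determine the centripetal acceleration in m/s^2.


a_c = omega^2 * r = 13.8^2 * 0.55 = 104.7420

104.7420 m/s^2


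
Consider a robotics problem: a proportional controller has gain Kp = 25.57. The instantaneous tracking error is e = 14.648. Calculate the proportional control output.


u_P = Kp * e = 25.57 * 14.648 = 374.5494

374.5494


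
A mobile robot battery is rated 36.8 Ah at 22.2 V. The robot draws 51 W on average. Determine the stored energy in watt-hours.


E = capacity * V = 36.8*22.2 = 816.9600

816.9600 Wh


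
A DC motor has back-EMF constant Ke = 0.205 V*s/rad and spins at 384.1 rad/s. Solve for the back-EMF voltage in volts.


V_emf = Ke * omega = 0.205*384.1 = 78.7405

78.7405 V


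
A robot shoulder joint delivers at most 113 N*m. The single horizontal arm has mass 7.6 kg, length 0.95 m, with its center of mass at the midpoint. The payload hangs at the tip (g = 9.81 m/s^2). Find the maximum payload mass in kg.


tau_arm = m_arm*g*(L/2) = 7.6*9.81*0.95/2 = 35.4141 N*m
tau_payload = tau_max - tau_arm = 113 - 35.4141 = 77.5859
m_payload = tau_payload / (g*L) = 77.5859 / (9.81*0.95) = 8.3251

8.3251 kg


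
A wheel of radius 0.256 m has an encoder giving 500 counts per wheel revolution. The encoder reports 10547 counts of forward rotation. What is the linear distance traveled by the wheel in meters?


revs = 10547/500 = 21.094000
d = revs * 2*pi*r = 21.094000 * 2*pi*0.256 = 33.9296

33.9296 m


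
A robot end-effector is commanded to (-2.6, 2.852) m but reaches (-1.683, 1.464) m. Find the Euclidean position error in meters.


dx = -1.683 - (-2.6) = 0.9170, dy = 1.464 - (2.852) = -1.3880
err = sqrt(0.840889 + 1.926544) = 1.6636

1.6636 m


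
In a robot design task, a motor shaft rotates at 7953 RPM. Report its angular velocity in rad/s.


omega = 7953 * 2*pi/60 = 832.8362

832.8362 rad/s


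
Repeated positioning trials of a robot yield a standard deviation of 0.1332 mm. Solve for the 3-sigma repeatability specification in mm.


repeatability = 3*sigma = 3*0.1332 = 0.3996

0.3996 mm


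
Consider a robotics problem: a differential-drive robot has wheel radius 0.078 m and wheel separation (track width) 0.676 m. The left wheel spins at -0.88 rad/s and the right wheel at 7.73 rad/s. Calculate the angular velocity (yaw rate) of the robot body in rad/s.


omega = r*(wR - wL)/L = 0.078*(7.73 - (-0.88))/0.676 = 0.9935

0.9935 rad/s


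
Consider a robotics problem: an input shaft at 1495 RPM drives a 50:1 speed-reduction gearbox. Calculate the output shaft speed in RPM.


omega_out = omega_in / N = 1495 / 50 = 29.9000

29.9000 RPM


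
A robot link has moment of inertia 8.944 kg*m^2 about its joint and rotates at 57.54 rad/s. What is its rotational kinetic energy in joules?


KE = (1/2)*I*omega^2 = 0.5*8.944*57.54^2 = 14806.1284

14806.1284 J


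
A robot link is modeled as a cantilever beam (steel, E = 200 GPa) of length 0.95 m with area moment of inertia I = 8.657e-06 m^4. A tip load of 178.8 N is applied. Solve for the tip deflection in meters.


delta = F*L^3/(3*E*I) = 178.8*0.95^3/(3*2.000e+11*8.657e-06)
      = 153.29865/5194200 = 2.9513e-05

2.9513e-05 m


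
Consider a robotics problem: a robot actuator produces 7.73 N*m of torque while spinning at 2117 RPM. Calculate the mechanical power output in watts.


omega = 2117 * 2*pi/60 = 221.691722 rad/s
P = tau * omega = 7.73 * 221.691722 = 1713.6770

1713.6770 W


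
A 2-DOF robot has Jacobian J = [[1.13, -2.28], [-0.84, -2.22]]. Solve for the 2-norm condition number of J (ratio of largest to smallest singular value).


JJ^T eigenvalues: trace(JJ^T) = 12.1093, det(JJ^T) = det(J)^2 = 19.57000644
s_max^2 = (12.1093 + sqrt(68.35512073))/2 = 10.18850778
s_min^2 = (12.1093 - sqrt(68.35512073))/2 = 1.92079222
kappa = s_max/s_min = sqrt(10.18850778/1.92079222) = 2.3031

2.3031


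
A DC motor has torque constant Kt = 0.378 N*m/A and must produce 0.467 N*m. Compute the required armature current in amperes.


I = tau / Kt = 0.467/0.378 = 1.2354

1.2354 A


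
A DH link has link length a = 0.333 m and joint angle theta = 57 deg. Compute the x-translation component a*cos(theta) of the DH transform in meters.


a*cos(theta) = 0.333*cos(57 deg) = 0.1814

0.1814 m


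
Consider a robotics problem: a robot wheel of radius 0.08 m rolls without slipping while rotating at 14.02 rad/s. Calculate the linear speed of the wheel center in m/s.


v = omega * r = 14.02 * 0.08 = 1.1216

1.1216 m/s


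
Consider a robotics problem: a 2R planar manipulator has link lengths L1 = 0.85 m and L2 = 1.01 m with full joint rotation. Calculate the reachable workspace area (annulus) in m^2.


r_max = L1 + L2 = 1.8600, r_min = |L1 - L2| = 0.1600
A = pi*(r_max^2 - r_min^2) = pi*(3.4596 - 0.0256) = 10.7882

10.7882 m^2


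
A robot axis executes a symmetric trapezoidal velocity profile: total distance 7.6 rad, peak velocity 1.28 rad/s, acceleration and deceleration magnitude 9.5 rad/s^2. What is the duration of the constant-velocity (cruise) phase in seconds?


t_acc = v/a = 0.134737 s, d_acc = v^2/(2a) = 0.086232 rad each
d_cruise = 7.6 - 2*0.086232 = 7.427536 rad
t_cruise = d_cruise/v = 7.427536/1.28 = 5.8028

5.8028 s


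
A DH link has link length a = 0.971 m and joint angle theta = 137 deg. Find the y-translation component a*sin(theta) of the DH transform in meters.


a*sin(theta) = 0.971*sin(137 deg) = 0.6622

0.6622 m


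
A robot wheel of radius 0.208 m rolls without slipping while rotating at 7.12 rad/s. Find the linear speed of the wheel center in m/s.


v = omega * r = 7.12 * 0.208 = 1.4810

1.4810 m/s


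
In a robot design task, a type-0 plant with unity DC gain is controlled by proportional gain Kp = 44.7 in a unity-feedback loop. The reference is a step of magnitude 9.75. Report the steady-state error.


e_ss = R/(1 + Kp) = 9.75/(1 + 44.7) = 9.75/45.7000 = 0.2133

0.2133


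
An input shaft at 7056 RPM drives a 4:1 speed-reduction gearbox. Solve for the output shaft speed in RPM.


omega_out = omega_in / N = 7056 / 4 = 1764.0000

1764.0000 RPM


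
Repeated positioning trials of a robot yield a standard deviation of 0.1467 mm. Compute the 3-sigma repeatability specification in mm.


repeatability = 3*sigma = 3*0.1467 = 0.4401

0.4401 mm


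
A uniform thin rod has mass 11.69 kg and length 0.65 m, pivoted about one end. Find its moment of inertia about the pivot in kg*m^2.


I = (1/3)*m*L^2 = (1/3)*11.69*0.65^2 = 1.6463

1.6463 kg*m^2


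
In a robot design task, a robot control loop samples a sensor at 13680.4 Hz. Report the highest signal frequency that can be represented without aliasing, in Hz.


f_max = f_s/2 = 13680.4/2 = 6840.2000

6840.2000 Hz


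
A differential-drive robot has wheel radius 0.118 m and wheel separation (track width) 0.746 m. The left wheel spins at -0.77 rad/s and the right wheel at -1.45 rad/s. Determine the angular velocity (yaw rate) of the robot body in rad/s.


omega = r*(wR - wL)/L = 0.118*(-1.45 - (-0.77))/0.746 = -0.1076

-0.1076 rad/s


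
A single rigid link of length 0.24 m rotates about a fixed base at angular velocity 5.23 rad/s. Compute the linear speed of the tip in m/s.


v = L*omega = 0.24 * 5.23 = 1.2552

1.2552 m/s


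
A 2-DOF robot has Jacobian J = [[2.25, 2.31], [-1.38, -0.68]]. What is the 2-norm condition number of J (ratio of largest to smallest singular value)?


JJ^T eigenvalues: trace(JJ^T) = 12.7654, det(JJ^T) = det(J)^2 = 2.74830084
s_max^2 = (12.7654 + sqrt(151.96223380))/2 = 12.54634814
s_min^2 = (12.7654 - sqrt(151.96223380))/2 = 0.21905186
kappa = s_max/s_min = sqrt(12.54634814/0.21905186) = 7.5681

7.5681


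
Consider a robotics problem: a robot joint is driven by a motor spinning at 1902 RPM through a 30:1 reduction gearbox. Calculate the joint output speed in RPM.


omega_joint = omega_motor / N = 1902 / 30 = 63.4000

63.4000 RPM


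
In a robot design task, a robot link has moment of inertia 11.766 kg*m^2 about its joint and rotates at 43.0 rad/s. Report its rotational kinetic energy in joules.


KE = (1/2)*I*omega^2 = 0.5*11.766*43.0^2 = 10877.6670

10877.6670 J


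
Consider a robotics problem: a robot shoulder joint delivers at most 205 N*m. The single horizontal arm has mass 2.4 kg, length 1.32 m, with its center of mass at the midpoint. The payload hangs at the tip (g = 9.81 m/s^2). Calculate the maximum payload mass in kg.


tau_arm = m_arm*g*(L/2) = 2.4*9.81*1.32/2 = 15.5390 N*m
tau_payload = tau_max - tau_arm = 205 - 15.5390 = 189.4610
m_payload = tau_payload / (g*L) = 189.4610 / (9.81*1.32) = 14.6311

14.6311 kg


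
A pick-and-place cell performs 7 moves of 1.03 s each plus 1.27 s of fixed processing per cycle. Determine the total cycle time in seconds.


T = 7*1.03 + 1.27 = 8.4800

8.4800 s


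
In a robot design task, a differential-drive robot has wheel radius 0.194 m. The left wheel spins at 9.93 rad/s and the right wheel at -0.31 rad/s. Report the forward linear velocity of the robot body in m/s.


v = r*(wR + wL)/2 = 0.194*(-0.31 + 9.93)/2 = 0.9331

0.9331 m/s


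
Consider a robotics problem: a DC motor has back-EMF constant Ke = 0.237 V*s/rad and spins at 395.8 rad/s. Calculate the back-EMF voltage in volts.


V_emf = Ke * omega = 0.237*395.8 = 93.8046

93.8046 V


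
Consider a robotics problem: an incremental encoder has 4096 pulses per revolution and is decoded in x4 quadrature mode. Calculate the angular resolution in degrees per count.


resolution = 360 / (PPR * 4) = 360 / 16384 = 0.0220

0.0220 degrees


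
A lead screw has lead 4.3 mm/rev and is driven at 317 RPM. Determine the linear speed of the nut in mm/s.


v = lead * (RPM/60) = 4.3*317/60 = 22.7183

22.7183 mm/s


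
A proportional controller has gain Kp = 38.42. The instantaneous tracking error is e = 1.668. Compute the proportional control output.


u_P = Kp * e = 38.42 * 1.668 = 64.0846

64.0846


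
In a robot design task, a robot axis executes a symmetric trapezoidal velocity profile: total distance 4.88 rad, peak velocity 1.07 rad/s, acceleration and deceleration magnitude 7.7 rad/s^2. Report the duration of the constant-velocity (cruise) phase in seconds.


t_acc = v/a = 0.138961 s, d_acc = v^2/(2a) = 0.074344 rad each
d_cruise = 4.88 - 2*0.074344 = 4.731312 rad
t_cruise = d_cruise/v = 4.731312/1.07 = 4.4218

4.4218 s


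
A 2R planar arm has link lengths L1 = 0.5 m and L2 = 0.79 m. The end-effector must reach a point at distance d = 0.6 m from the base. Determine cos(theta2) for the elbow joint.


cos(th2) = (d^2 - L1^2 - L2^2)/(2*L1*L2) = (0.6^2 - 0.5^2 - 0.79^2)/(2*0.5*0.79) = -0.6508

-0.6508


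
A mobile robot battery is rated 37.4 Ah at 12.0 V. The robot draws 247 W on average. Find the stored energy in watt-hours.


E = capacity * V = 37.4*12.0 = 448.8000

448.8000 Wh


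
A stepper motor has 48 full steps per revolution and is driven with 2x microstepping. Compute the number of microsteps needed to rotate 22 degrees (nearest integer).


step_size = 360/(48*2) = 360/96 = 3.750000 deg
n = 22/(360/96) = 22*96/360 = 5.8667 -> 6

6 steps


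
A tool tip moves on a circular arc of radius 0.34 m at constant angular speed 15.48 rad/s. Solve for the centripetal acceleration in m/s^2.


a_c = omega^2 * r = 15.48^2 * 0.34 = 81.4743

81.4743 m/s^2


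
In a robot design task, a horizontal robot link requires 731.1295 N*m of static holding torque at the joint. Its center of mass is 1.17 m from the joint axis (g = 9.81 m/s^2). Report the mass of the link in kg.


m = tau / (g*L) = 731.1295 / (9.81 * 1.17) = 63.7000

63.7000 kg


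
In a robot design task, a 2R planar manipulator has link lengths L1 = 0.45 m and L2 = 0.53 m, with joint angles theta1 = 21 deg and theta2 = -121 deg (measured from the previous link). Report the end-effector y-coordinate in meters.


y = L1*sin(th1) + L2*sin(th1+th2) = 0.45*sin(21 deg) + 0.53*sin(-100 deg) = -0.3607

-0.3607 m


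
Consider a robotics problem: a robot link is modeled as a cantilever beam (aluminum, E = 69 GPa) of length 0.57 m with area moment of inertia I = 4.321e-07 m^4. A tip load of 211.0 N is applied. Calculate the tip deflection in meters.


delta = F*L^3/(3*E*I) = 211.0*0.57^3/(3*6.900e+10*4.321e-07)
      = 39.075723/89444.7 = 4.3687e-04

4.3687e-04 m


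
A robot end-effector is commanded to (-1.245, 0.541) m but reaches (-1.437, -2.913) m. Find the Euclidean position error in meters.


dx = -1.437 - (-1.245) = -0.1920, dy = -2.913 - (0.541) = -3.4540
err = sqrt(0.036864 + 11.930116) = 3.4593

3.4593 m


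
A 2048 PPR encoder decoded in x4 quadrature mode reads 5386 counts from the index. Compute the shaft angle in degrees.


angle = counts * 360 / (PPR*4) = 5386 * 360 / 8192 = 236.6895

236.6895 degrees


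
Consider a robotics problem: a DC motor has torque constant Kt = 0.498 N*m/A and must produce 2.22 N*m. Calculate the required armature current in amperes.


I = tau / Kt = 2.22/0.498 = 4.4578

4.4578 A


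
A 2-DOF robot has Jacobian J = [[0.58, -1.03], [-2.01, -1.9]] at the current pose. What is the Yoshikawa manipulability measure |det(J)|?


det(J) = 0.58*-1.9 - (-1.03)*(-2.01) = -3.1723
|det(J)| = 3.1723

3.1723


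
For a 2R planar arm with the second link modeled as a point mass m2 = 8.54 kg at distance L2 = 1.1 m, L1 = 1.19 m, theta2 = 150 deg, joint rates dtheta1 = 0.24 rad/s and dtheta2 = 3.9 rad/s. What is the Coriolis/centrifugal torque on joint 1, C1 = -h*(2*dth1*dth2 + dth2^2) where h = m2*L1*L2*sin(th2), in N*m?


h = m2*L1*L2*sin(th2) = 8.54*1.19*1.1*sin(150 deg) = 5.589430
C1 = -h*(2*0.24*3.9 + 3.9^2) = -5.589430*17.0820 = -95.4786

-95.4786 N*m


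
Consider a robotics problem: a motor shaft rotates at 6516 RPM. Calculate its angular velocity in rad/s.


omega = 6516 * 2*pi/60 = 682.3539

682.3539 rad/s
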